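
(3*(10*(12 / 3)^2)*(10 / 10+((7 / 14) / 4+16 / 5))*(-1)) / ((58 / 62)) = -64356 / 29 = -2219.17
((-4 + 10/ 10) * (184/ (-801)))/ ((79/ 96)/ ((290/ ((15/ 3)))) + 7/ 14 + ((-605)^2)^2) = 341504/ 66391232623574807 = 0.00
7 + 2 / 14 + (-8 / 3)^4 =32722 / 567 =57.71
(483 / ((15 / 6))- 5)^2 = 885481 / 25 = 35419.24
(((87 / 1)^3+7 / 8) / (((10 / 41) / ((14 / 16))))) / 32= 1511924897 / 20480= 73824.46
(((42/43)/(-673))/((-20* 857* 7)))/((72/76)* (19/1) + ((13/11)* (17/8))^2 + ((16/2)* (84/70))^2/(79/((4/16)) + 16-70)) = 7608480/15509979395149849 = 0.00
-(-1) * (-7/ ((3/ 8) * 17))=-56/ 51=-1.10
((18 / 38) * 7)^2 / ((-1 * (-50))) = 3969 / 18050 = 0.22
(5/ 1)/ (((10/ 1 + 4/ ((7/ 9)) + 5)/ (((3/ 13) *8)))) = 280/ 611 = 0.46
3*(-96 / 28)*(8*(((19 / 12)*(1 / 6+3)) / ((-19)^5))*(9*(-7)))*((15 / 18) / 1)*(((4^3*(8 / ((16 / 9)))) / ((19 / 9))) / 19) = -155520 / 2476099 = -0.06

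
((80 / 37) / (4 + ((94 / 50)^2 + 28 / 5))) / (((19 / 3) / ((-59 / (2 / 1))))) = -4425000 / 5770927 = -0.77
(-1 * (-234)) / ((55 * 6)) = 39 / 55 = 0.71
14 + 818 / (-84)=179 / 42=4.26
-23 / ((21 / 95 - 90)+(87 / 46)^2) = 4623460 / 17328309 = 0.27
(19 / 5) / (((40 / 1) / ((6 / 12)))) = 19 / 400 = 0.05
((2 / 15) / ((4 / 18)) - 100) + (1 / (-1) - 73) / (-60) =-98.17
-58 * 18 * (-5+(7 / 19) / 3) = 96744 / 19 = 5091.79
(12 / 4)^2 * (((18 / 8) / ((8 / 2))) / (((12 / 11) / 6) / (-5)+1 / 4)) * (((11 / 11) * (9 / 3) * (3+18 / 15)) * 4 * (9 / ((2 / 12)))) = 3031182 / 47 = 64493.23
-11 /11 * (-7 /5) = 7 /5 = 1.40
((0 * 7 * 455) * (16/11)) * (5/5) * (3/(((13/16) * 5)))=0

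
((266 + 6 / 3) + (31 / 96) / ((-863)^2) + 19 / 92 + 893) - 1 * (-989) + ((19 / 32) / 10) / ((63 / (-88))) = 371255915860253 / 172667244960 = 2150.12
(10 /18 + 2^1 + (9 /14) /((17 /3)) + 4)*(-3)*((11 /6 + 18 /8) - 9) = 842815 /8568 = 98.37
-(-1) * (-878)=-878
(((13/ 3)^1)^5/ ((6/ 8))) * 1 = 1485172/ 729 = 2037.27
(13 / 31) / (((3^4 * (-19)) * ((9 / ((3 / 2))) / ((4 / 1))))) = -26 / 143127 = -0.00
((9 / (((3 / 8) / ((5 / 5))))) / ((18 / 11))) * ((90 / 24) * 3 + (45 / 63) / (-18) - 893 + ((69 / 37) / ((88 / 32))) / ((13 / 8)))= -1175161985 / 90909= -12926.79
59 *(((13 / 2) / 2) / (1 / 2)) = 767 / 2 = 383.50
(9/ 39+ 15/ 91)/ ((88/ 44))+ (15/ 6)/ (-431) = 15061/ 78442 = 0.19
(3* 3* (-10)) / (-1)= 90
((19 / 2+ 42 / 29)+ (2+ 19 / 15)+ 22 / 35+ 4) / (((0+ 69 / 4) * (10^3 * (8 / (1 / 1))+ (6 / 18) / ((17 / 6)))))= 1950869 / 14287350105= 0.00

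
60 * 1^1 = 60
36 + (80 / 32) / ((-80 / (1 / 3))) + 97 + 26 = 15263 / 96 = 158.99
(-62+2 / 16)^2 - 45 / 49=3827.60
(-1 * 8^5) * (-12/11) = 393216/11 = 35746.91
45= 45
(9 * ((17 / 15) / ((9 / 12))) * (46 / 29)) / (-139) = -3128 / 20155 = -0.16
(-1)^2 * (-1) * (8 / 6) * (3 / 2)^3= -9 / 2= -4.50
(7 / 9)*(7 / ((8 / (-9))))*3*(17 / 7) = -357 / 8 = -44.62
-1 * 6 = -6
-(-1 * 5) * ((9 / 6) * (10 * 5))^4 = 158203125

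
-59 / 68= -0.87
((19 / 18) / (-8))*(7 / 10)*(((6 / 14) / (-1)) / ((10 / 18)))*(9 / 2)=513 / 1600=0.32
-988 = -988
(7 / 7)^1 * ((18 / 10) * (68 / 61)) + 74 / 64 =30869 / 9760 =3.16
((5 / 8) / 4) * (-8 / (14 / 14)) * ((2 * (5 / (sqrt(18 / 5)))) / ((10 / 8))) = -5 * sqrt(10) / 3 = -5.27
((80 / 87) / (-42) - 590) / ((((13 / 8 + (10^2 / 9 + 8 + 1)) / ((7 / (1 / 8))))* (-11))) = 13798016 / 99847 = 138.19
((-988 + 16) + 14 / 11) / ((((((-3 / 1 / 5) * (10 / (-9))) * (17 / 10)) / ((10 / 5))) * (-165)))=21356 / 2057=10.38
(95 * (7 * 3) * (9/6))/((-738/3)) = -1995/164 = -12.16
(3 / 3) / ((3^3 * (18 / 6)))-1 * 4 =-3.99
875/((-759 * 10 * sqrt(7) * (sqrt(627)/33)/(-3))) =25 * sqrt(4389)/9614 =0.17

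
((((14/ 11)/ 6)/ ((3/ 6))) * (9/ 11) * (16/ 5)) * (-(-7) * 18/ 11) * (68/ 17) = 338688/ 6655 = 50.89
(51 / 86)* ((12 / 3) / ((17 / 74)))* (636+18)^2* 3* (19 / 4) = 62933933.30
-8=-8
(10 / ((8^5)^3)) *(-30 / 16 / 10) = -15 / 281474976710656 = -0.00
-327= -327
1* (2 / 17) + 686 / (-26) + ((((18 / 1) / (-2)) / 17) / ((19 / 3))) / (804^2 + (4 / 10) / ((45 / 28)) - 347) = -16033096835370 / 610390074619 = -26.27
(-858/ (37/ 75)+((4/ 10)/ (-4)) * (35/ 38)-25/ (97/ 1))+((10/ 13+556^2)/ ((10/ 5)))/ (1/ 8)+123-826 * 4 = 4367263952777/ 3545932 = 1231626.54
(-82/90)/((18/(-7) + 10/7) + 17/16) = 4592/405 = 11.34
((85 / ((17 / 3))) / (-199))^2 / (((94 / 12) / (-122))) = -164700 / 1861247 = -0.09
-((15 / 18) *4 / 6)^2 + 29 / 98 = -101 / 7938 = -0.01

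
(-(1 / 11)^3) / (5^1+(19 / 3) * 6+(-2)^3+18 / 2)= -1 / 58564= -0.00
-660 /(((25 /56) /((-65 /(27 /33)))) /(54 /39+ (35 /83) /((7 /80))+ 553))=5451346208 /83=65678869.98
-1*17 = -17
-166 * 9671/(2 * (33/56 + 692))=-1158.97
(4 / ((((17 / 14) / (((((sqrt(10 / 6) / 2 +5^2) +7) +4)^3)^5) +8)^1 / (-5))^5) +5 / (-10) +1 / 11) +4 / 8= -1747811924772021972210279980562087353640130629730807740822128603248422041257876867012915227483483289940574578657274886860785999307657724831931357822398558388376370433376461522748838225792257158198628650452551420634045123420523903227769319040657425486949643610666050871304989975821021039930968690747216074855105442169635704063269 / 6015308718063493257450005234911083525493807242888081688555227730980878505579957367776179309931011674334224538566977452732163576100795756335952503579266084990647198157950148301996050479424541338082996084827303167469552309797473476036344881569738869649553457018629815496455887482220066171022766887197030183155869419349619148988416 - 24638526039483402215715143852994980340872955362455766784879055239272966735115487932034135592101920684806406783837488495266919297741592622856499927686592975353640136731321967031810742921353755334130695184560936549118836787683698840498279716802583740363559335949307750110970215161446466049760196640625 * sqrt(15) / 267014769090176369737660033509902500243865733437858739726350662774364280254792141680405686697931981282591643224741541758352431467542425263492209853483047096530859293232872350053091729377864938657803448367689238612817485342572508701897411291270368858733729448625258145261713755425251516824519126739924990374461533174255111372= -0.29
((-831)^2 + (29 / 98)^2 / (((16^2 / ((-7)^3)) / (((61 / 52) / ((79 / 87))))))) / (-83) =-20334354183597 / 2444029952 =-8320.01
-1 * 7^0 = -1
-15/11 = -1.36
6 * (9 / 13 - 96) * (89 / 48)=-110271 / 104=-1060.30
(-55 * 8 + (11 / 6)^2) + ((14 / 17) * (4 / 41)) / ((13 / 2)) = -142425827 / 326196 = -436.63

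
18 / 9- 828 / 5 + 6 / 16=-6529 / 40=-163.22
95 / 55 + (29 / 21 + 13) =3721 / 231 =16.11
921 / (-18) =-307 / 6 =-51.17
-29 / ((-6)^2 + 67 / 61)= -1769 / 2263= -0.78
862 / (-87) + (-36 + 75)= 2531 / 87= 29.09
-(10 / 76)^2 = -25 / 1444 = -0.02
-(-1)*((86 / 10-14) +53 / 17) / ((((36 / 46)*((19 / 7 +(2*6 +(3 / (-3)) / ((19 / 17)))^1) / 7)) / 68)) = -4154122 / 41355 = -100.45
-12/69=-4/23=-0.17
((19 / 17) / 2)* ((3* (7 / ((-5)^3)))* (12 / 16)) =-1197 / 17000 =-0.07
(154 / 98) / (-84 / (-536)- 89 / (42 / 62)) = -4422 / 369265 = -0.01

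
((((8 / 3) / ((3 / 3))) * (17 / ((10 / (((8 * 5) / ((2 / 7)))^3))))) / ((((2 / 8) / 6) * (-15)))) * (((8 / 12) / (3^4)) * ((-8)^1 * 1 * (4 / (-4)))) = -955351040 / 729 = -1310495.25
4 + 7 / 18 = 4.39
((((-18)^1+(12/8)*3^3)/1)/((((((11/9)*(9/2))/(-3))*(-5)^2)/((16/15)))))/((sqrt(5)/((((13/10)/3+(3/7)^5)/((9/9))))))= -5418744*sqrt(5)/115548125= -0.10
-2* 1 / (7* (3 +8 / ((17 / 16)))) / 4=-17 / 2506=-0.01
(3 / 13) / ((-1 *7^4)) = -3 / 31213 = -0.00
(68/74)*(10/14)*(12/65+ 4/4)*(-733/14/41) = -0.99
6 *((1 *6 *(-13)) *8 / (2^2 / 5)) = -4680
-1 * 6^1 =-6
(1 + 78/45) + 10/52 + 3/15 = 1219/390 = 3.13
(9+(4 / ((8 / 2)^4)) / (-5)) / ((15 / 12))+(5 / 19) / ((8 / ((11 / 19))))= 1042069 / 144400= 7.22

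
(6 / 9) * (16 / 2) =16 / 3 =5.33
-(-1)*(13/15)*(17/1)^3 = 63869/15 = 4257.93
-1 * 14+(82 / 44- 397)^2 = 75561473 / 484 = 156118.75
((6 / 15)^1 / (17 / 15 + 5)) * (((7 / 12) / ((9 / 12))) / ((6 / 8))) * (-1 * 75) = -350 / 69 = -5.07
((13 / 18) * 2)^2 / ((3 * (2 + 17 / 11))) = 143 / 729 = 0.20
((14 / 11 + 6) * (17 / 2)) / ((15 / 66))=272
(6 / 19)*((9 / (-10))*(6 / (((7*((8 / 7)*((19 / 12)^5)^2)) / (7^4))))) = -3010437727911936 / 582451294491095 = -5.17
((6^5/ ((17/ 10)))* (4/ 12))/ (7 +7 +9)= 25920/ 391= 66.29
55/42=1.31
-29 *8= -232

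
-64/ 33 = -1.94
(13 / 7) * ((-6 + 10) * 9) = 66.86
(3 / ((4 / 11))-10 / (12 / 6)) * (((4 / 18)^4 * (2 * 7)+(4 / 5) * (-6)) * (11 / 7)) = -5589298 / 229635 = -24.34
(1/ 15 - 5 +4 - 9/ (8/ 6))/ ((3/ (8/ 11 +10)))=-27199/ 990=-27.47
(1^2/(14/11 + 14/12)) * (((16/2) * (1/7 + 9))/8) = 4224/1127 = 3.75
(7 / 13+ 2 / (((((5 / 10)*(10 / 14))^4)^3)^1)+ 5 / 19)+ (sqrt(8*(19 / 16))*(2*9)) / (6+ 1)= 9*sqrt(38) / 7+ 28006841053239974 / 60302734375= 464445.26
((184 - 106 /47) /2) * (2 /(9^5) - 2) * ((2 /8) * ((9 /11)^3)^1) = -1042124 /41877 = -24.89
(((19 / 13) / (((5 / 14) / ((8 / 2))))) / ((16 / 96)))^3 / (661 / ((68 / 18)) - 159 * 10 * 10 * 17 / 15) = -8846216257536 / 166623500875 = -53.09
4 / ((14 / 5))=10 / 7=1.43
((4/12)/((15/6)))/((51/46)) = 92/765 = 0.12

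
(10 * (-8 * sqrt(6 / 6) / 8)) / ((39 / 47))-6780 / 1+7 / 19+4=-5029673 / 741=-6787.68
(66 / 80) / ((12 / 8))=11 / 20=0.55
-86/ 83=-1.04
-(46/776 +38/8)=-933/194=-4.81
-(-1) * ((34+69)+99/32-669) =-18013/32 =-562.91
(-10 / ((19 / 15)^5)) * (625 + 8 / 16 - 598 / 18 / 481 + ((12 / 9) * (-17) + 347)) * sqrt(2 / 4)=-266854078125 * sqrt(2) / 183231326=-2059.63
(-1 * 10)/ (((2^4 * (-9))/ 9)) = 5/ 8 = 0.62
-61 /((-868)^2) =-61 /753424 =-0.00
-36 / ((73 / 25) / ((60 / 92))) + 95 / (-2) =-186505 / 3358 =-55.54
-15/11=-1.36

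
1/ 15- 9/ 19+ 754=214774/ 285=753.59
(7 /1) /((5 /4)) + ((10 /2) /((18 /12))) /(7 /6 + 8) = 328 /55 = 5.96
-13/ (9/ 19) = -247/ 9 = -27.44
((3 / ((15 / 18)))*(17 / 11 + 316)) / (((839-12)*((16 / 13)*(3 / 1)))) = 136227 / 363880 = 0.37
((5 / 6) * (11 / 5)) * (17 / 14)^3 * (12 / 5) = 54043 / 6860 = 7.88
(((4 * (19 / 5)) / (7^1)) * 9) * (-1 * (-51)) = 34884 / 35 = 996.69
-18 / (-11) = 18 / 11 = 1.64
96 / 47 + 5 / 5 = 143 / 47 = 3.04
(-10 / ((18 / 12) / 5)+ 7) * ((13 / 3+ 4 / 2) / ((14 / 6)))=-71.48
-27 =-27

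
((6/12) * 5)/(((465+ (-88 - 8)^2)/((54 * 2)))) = 90/3227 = 0.03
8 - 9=-1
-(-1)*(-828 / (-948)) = 69 / 79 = 0.87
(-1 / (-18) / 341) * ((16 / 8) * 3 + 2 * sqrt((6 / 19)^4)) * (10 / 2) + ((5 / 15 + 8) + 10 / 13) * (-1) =-14558870 / 1600313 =-9.10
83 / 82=1.01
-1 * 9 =-9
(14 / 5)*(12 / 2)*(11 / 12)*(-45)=-693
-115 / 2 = -57.50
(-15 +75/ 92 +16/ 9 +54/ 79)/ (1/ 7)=-5367985/ 65412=-82.06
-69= -69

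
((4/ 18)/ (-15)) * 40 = -16/ 27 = -0.59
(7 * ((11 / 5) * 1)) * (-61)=-4697 / 5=-939.40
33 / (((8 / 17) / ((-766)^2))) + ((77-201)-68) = 82292145 / 2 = 41146072.50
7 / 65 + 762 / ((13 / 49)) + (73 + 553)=227387 / 65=3498.26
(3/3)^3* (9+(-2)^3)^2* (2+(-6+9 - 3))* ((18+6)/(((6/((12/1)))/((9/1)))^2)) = 15552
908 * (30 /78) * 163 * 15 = 11100300 /13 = 853869.23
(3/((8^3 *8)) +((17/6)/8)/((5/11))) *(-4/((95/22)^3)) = -63777527/1646160000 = -0.04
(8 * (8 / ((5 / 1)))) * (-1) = -64 / 5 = -12.80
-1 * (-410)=410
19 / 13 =1.46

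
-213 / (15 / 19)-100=-1849 / 5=-369.80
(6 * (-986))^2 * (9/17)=18528912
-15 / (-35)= 3 / 7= 0.43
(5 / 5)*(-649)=-649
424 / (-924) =-106 / 231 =-0.46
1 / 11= 0.09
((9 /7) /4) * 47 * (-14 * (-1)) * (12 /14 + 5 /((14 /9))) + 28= 24895 /28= 889.11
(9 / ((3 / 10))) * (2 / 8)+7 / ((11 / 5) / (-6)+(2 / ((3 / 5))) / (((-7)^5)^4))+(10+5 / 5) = -1037299461868959713 / 1755429858547463822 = -0.59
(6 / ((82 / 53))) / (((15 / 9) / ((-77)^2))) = 2828133 / 205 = 13795.77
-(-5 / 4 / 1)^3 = 125 / 64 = 1.95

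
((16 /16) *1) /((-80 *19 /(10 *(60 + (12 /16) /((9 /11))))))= -731 /1824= -0.40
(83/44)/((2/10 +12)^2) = 2075/163724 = 0.01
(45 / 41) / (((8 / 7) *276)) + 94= 2836649 / 30176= 94.00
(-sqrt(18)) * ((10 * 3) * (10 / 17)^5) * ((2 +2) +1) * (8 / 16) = -22500000 * sqrt(2) / 1419857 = -22.41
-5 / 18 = -0.28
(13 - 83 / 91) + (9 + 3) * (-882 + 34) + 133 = -912813 / 91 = -10030.91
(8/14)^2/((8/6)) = 0.24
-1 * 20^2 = -400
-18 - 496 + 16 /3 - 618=-1126.67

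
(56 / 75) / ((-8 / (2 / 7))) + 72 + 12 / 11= 60278 / 825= 73.06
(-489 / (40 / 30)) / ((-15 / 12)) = 1467 / 5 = 293.40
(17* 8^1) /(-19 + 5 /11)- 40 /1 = -142 /3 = -47.33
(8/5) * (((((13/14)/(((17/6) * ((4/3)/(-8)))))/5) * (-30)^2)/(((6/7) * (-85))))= 11232/1445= 7.77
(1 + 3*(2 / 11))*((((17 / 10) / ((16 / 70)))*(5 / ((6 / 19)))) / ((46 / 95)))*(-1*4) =-18257575 / 12144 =-1503.42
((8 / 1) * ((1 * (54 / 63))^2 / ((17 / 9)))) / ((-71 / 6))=-15552 / 59143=-0.26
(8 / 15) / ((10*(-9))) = -4 / 675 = -0.01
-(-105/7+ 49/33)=446/33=13.52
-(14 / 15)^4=-38416 / 50625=-0.76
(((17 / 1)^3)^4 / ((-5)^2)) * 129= 75158268602639169 / 25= 3006330744105566.76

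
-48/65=-0.74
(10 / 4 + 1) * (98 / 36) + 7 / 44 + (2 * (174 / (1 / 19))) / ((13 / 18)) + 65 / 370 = 872850505 / 95238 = 9164.94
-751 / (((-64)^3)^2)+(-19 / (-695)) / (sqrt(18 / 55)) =0.05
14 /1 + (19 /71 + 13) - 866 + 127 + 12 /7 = -352879 /497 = -710.02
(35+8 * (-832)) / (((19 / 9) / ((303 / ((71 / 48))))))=-866662416 / 1349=-642448.05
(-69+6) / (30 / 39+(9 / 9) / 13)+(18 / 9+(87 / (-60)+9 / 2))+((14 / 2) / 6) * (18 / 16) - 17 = -74881 / 880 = -85.09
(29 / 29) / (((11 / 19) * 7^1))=19 / 77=0.25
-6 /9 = -2 /3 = -0.67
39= 39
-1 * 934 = -934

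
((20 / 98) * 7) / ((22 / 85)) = 425 / 77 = 5.52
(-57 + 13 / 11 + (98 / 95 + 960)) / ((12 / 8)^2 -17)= -3783792 / 61655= -61.37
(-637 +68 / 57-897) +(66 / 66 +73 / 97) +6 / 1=-8432026 / 5529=-1525.05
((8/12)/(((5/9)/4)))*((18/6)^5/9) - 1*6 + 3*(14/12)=1271/10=127.10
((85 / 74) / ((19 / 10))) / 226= 425 / 158878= 0.00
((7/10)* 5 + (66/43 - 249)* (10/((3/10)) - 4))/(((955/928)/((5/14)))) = -144761272/57491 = -2517.98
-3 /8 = -0.38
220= 220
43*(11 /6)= 473 /6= 78.83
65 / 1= 65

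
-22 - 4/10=-112/5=-22.40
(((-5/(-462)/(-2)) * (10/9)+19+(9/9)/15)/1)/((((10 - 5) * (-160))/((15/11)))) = -396271/12196800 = -0.03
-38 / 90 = -19 / 45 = -0.42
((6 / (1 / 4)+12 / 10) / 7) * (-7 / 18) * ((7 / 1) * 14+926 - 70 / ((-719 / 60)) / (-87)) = -1433.51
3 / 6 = 1 / 2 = 0.50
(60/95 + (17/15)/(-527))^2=30924721/78057225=0.40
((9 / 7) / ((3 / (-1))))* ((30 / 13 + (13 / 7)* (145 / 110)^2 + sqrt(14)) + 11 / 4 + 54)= -4114899 / 154154 - 3* sqrt(14) / 7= -28.30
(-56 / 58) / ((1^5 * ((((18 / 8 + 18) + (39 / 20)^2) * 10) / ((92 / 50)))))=-10304 / 1395045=-0.01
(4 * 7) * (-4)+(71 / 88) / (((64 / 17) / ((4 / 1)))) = -156489 / 1408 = -111.14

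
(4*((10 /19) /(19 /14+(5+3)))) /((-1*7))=-80 /2489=-0.03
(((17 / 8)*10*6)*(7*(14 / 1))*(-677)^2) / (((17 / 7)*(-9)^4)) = 786034235 / 2187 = 359412.09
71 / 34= 2.09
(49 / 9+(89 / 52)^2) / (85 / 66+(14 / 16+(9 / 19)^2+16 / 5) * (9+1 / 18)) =4046151175 / 19434496211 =0.21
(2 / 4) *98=49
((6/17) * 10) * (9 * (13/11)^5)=200498220/2737867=73.23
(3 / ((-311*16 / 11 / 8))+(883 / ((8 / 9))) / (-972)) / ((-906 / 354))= 17043271 / 40574304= 0.42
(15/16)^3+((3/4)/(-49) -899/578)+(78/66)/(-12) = -1617770305/1914114048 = -0.85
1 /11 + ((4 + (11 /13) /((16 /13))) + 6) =10.78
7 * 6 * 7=294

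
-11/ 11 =-1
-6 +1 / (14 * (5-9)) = -337 / 56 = -6.02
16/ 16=1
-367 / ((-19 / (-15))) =-5505 / 19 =-289.74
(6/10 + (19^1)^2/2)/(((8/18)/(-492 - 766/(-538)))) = -430179507/2152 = -199897.54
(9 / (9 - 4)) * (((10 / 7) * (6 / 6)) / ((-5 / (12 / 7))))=-216 / 245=-0.88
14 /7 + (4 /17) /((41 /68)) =98 /41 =2.39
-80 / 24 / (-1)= 10 / 3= 3.33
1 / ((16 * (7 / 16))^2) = 1 / 49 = 0.02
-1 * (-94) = 94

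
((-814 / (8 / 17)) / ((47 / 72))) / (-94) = 62271 / 2209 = 28.19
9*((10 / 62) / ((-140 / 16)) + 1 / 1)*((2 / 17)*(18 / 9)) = 7668 / 3689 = 2.08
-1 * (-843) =843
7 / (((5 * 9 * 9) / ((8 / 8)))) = 7 / 405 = 0.02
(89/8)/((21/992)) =11036/21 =525.52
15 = 15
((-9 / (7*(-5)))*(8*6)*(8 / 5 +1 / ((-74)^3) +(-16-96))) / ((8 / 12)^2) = -54355127679 / 17728550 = -3065.97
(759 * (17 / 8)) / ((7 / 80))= 129030 / 7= 18432.86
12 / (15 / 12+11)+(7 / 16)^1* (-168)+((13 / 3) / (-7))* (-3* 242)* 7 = 301201 / 98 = 3073.48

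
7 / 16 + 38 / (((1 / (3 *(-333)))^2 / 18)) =10922122951 / 16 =682632684.44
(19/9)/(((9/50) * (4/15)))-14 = 1619/54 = 29.98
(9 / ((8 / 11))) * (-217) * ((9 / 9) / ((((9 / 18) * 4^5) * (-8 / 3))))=64449 / 32768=1.97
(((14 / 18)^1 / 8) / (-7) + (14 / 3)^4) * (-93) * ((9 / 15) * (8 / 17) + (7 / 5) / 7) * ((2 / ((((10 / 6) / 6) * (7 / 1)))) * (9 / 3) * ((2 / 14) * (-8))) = 1562409796 / 20825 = 75025.68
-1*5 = -5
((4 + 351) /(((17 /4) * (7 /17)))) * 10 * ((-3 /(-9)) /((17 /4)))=56800 /357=159.10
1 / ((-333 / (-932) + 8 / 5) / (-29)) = -135140 / 9121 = -14.82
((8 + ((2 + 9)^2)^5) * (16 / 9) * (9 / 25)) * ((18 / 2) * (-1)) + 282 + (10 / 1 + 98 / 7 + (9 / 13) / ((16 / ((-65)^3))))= -59759830929861 / 400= -149399577324.65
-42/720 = -0.06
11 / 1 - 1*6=5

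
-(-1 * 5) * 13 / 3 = 21.67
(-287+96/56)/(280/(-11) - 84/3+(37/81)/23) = 40924521/7665259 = 5.34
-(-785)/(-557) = -785/557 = -1.41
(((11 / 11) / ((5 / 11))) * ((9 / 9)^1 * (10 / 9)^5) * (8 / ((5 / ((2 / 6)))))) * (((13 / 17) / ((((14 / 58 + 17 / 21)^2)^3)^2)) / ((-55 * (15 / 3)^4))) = -190992829181951487225406725399 / 7839866231326559436800000000000000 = -0.00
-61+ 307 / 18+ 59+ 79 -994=-16199 / 18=-899.94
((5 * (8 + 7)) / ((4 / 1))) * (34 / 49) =1275 / 98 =13.01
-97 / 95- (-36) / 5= 587 / 95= 6.18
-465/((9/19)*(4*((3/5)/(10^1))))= -4090.28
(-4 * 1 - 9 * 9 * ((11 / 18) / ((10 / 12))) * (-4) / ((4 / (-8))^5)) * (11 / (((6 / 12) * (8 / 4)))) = -83679.20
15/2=7.50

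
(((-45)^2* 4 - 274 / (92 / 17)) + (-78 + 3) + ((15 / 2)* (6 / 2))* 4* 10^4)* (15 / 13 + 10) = 6056189045 / 598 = 10127406.43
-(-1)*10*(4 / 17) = 40 / 17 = 2.35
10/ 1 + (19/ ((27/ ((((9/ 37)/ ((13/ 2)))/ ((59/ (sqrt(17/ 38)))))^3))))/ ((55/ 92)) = 84456* sqrt(646)/ 23884027056716255 + 10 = 10.00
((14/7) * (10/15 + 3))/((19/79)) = 1738/57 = 30.49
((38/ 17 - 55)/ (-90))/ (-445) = -299/ 226950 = -0.00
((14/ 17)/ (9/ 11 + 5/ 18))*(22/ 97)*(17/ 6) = 1452/ 3007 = 0.48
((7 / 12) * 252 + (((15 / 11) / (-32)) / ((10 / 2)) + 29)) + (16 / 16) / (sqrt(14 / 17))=sqrt(238) / 14 + 61949 / 352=177.09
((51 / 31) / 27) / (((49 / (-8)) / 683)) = -92888 / 13671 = -6.79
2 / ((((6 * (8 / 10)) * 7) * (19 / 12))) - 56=-7443 / 133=-55.96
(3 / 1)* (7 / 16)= 1.31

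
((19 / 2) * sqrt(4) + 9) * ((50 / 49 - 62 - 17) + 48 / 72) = -45460 / 21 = -2164.76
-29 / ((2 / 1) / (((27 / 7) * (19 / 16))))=-14877 / 224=-66.42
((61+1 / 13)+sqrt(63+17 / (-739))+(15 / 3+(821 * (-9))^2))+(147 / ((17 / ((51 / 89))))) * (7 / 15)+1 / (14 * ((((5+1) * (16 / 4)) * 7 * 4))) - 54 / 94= 2 * sqrt(8598265) / 739+139659474155483927 / 2557988160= 54597396.75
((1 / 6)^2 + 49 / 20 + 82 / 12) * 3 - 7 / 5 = 398 / 15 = 26.53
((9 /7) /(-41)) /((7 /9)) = -81 /2009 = -0.04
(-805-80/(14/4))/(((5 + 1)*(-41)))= 5795/1722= 3.37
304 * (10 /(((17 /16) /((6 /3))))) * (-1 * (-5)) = 486400 /17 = 28611.76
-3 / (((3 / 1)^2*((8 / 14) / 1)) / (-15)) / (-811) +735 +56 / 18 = 21549577 / 29196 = 738.10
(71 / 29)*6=426 / 29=14.69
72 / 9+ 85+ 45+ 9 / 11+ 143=3100 / 11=281.82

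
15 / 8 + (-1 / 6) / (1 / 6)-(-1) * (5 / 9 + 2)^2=4799 / 648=7.41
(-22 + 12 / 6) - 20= -40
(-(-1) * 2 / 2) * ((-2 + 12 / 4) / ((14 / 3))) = 3 / 14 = 0.21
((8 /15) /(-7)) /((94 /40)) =-32 /987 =-0.03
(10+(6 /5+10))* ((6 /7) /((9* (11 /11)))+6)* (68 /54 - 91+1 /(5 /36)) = -151188224 /14175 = -10665.84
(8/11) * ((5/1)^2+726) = 546.18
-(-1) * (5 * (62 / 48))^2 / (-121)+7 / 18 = 0.04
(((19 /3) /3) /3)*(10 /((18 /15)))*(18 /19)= 50 /9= 5.56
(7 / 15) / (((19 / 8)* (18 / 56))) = 0.61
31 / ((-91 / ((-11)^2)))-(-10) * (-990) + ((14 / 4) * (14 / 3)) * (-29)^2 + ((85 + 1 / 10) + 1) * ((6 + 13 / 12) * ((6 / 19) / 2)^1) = 161477933 / 41496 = 3891.41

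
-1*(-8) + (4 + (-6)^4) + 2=1310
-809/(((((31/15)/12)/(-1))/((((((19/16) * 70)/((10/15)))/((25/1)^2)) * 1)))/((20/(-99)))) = -322791/1705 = -189.32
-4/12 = -0.33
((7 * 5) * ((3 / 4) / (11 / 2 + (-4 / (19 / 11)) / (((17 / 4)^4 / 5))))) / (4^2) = 7934495 / 26427808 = 0.30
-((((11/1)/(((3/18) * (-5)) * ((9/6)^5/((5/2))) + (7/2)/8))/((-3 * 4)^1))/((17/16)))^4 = -3930163511296/136326383940321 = -0.03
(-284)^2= 80656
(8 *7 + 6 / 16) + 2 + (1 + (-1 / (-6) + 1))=1453 / 24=60.54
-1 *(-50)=50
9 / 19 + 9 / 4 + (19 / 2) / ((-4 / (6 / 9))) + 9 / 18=187 / 114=1.64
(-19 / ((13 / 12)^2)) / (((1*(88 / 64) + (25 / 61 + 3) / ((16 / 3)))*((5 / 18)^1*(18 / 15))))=-4005504 / 166127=-24.11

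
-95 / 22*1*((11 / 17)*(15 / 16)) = -1425 / 544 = -2.62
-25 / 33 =-0.76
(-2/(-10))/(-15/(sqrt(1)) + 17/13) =-13/890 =-0.01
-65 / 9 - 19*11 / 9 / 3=-404 / 27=-14.96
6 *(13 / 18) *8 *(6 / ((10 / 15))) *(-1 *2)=-624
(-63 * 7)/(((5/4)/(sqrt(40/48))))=-294 * sqrt(30)/5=-322.06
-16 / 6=-8 / 3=-2.67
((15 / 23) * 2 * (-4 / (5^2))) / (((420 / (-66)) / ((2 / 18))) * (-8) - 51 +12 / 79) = -6952 / 13568965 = -0.00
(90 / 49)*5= 450 / 49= 9.18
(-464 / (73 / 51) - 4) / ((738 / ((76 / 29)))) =-910328 / 781173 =-1.17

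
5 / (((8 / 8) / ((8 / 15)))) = 8 / 3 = 2.67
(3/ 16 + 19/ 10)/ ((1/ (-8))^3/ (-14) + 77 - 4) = 74816/ 2616325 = 0.03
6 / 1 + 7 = 13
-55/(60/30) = -55/2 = -27.50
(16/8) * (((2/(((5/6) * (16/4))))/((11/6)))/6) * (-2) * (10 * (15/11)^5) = -18225000/1771561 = -10.29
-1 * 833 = -833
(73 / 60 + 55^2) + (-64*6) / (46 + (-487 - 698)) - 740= 156263087 / 68340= 2286.55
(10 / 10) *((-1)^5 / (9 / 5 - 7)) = 5 / 26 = 0.19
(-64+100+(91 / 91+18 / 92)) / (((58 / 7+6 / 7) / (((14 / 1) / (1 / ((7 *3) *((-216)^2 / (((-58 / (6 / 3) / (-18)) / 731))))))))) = 25319607017.48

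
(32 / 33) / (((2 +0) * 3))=16 / 99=0.16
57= 57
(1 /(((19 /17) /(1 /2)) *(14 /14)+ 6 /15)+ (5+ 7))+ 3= 3445 /224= 15.38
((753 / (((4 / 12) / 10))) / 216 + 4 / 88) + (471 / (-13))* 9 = -380005 / 1716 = -221.45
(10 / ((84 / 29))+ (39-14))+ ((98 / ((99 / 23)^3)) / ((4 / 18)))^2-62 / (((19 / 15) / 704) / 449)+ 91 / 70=-119589884999006566723 / 7729435794465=-15472007.04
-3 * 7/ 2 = -21/ 2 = -10.50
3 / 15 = 1 / 5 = 0.20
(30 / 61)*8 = 240 / 61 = 3.93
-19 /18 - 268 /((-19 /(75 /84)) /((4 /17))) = 77641 /40698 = 1.91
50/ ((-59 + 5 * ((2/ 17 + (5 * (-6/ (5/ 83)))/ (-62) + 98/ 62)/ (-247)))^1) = -6508450/ 7705611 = -0.84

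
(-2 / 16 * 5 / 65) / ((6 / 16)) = -1 / 39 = -0.03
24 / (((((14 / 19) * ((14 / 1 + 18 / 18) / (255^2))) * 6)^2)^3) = 1284842645656176828020671875 / 60236288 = 21330043538807982789.72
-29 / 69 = -0.42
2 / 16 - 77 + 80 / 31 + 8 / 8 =-18177 / 248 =-73.29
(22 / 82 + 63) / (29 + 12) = 2594 / 1681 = 1.54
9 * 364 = 3276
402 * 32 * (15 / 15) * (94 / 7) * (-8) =-9673728 / 7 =-1381961.14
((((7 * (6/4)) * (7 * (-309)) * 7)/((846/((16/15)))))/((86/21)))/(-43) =1.14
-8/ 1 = -8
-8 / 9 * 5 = -40 / 9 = -4.44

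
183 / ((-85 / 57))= -10431 / 85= -122.72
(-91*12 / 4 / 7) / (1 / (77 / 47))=-3003 / 47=-63.89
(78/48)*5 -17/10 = 257/40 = 6.42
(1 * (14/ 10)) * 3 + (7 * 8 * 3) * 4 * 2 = 6741/ 5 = 1348.20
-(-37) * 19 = 703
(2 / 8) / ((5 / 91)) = 91 / 20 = 4.55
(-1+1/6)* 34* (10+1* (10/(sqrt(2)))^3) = -21250* sqrt(2)/3-850/3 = -10300.68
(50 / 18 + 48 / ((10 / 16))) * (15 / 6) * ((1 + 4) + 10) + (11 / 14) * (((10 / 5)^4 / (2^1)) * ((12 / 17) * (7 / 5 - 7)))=1509253 / 510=2959.32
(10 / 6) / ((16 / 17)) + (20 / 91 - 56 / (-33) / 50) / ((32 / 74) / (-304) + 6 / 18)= 532935803 / 210210000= 2.54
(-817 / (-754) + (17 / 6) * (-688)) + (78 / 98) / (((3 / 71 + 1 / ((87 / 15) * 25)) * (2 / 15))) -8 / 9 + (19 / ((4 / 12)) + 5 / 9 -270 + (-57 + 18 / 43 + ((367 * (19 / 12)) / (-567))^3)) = -2710097823104516751059 / 1291883173808939712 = -2097.79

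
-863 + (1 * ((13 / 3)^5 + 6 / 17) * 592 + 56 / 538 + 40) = 1004488099843 / 1111239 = 903935.25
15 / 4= 3.75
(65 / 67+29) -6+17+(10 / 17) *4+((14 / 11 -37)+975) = 12310943 / 12529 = 982.60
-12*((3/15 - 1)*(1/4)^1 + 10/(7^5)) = 201084/84035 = 2.39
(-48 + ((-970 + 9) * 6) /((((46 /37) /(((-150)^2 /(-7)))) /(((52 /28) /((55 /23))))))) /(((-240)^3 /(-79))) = 41081498551 /620928000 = 66.16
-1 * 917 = -917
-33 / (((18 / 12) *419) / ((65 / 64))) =-715 / 13408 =-0.05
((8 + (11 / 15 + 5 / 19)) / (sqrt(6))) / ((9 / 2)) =2564 * sqrt(6) / 7695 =0.82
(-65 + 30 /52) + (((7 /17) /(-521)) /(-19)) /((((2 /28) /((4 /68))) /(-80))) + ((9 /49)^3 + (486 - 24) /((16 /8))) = 1457721639750743 /8750860386814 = 166.58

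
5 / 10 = 1 / 2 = 0.50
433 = 433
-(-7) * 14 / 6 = 49 / 3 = 16.33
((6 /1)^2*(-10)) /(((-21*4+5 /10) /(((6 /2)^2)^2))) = 58320 /167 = 349.22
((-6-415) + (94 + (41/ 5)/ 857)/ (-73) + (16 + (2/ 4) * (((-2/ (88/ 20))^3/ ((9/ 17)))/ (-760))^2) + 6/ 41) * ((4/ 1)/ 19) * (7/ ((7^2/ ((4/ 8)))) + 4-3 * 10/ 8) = -4933954395884679754789/ 179525826991134138240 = -27.48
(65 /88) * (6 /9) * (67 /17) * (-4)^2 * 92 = 1602640 /561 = 2856.76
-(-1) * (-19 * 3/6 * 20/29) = -190/29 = -6.55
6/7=0.86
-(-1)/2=1/2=0.50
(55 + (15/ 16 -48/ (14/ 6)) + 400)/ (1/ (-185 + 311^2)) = 588398987/ 14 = 42028499.07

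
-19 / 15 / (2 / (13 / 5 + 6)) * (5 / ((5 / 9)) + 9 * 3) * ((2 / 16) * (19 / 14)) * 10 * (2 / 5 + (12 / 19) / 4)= -129903 / 700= -185.58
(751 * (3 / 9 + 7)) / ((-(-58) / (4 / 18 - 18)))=-1321760 / 783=-1688.07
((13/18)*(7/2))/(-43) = -91/1548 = -0.06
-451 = -451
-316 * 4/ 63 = -1264/ 63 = -20.06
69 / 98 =0.70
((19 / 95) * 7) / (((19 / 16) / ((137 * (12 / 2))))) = 969.09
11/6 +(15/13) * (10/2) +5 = 983/78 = 12.60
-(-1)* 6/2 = 3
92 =92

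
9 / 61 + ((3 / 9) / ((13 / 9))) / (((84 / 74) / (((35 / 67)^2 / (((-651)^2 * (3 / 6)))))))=31798027084 / 215519578911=0.15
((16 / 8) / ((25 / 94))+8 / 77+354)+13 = 721151 / 1925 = 374.62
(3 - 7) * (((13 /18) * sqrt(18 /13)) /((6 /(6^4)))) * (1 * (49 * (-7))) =49392 * sqrt(26) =251850.77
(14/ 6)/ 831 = 7/ 2493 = 0.00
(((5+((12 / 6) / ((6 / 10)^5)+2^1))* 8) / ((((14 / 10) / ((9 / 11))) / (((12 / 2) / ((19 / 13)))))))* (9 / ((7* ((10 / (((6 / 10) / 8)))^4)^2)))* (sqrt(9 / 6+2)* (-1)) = -678164643* sqrt(14) / 167788544000000000000000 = -0.00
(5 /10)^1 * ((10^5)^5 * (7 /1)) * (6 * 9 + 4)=2030000000000000000000000000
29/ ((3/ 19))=551/ 3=183.67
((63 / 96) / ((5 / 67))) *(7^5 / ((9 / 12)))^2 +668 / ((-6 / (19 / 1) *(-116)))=640324312919 / 145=4416029744.27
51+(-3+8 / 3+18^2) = 1124 / 3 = 374.67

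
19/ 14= 1.36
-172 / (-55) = 172 / 55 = 3.13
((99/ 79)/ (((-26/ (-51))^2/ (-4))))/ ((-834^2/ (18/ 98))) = 257499/ 50559115516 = 0.00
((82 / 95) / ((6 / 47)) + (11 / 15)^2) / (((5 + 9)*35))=15602 / 1047375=0.01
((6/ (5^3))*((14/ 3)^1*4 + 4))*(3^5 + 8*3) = 36312/ 125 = 290.50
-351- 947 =-1298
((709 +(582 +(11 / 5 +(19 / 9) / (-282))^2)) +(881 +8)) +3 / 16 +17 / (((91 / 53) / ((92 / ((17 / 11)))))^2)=2051224689038408207 / 90680716198800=22620.30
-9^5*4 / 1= -236196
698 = 698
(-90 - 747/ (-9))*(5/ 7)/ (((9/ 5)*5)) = -5/ 9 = -0.56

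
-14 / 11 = -1.27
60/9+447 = 1361/3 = 453.67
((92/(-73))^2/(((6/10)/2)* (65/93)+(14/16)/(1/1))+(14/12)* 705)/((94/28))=16536151023/67374547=245.44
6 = 6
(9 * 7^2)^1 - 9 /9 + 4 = 444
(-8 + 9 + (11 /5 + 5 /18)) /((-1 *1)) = -313 /90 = -3.48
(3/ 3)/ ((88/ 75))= 75/ 88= 0.85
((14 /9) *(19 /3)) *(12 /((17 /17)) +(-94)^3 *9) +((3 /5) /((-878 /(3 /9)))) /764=-2223021350473289 /30185640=-73644996.44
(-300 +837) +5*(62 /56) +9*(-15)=11411 /28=407.54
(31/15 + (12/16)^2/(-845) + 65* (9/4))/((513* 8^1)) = 6015697/166458240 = 0.04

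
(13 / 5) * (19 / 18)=247 / 90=2.74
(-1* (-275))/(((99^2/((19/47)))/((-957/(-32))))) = 13775/40608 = 0.34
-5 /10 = -1 /2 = -0.50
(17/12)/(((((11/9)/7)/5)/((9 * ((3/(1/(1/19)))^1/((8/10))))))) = 240975/3344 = 72.06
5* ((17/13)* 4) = 340/13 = 26.15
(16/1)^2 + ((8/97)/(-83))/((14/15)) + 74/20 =146358529/563570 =259.70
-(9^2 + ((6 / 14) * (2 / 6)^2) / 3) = -5104 / 63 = -81.02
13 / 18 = 0.72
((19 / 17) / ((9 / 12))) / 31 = 76 / 1581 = 0.05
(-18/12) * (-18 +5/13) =26.42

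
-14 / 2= -7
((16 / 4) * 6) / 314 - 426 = -66870 / 157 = -425.92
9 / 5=1.80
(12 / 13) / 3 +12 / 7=184 / 91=2.02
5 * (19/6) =95/6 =15.83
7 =7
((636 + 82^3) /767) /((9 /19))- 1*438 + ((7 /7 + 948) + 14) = 239189 /117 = 2044.35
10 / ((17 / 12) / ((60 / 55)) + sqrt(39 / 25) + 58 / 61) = 43390764000 / 6751264441 - 3857932800 * sqrt(39) / 6751264441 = 2.86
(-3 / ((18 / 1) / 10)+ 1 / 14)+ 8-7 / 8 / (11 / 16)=2371 / 462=5.13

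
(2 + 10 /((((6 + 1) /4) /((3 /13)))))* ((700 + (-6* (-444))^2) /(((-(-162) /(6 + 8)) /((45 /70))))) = 1071736996 /819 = 1308592.18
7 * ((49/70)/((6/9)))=147/20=7.35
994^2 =988036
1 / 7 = 0.14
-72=-72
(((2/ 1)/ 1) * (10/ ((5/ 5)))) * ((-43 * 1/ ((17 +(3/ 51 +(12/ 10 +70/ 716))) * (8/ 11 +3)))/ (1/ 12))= -104679200/ 694007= -150.83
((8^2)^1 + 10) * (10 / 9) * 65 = 48100 / 9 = 5344.44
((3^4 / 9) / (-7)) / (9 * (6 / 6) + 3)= -3 / 28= -0.11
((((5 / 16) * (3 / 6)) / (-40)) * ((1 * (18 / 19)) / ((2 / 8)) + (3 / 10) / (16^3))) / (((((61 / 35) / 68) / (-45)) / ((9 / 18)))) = 15792842835 / 1215299584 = 13.00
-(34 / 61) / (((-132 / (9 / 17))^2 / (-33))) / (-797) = -0.00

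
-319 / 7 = -45.57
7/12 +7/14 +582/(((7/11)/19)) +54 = 1464283/84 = 17431.94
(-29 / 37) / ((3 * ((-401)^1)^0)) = -29 / 111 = -0.26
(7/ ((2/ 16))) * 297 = 16632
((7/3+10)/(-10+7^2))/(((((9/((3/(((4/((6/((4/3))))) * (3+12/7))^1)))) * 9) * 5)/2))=259/231660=0.00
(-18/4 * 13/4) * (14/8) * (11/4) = -9009/128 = -70.38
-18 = -18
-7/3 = -2.33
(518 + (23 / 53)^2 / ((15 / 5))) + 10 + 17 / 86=382841969 / 724722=528.26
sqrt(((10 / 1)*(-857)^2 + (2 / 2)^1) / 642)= sqrt(4715163222) / 642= 106.96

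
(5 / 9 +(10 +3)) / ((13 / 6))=244 / 39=6.26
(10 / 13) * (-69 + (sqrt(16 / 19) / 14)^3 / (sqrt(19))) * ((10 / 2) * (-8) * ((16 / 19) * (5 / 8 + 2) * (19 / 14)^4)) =24349770150 / 1529437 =15920.74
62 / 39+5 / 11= 877 / 429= 2.04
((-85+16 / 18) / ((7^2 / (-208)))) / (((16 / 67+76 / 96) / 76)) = 6414127616 / 243579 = 26332.84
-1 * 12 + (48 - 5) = 31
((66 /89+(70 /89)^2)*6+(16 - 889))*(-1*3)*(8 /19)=164409336 /150499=1092.43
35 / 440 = 7 / 88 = 0.08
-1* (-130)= 130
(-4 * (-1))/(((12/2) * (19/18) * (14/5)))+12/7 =258/133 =1.94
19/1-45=-26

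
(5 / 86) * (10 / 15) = 5 / 129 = 0.04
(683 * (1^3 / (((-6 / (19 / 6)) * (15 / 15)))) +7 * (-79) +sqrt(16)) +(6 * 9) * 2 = -28853 / 36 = -801.47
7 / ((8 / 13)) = 91 / 8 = 11.38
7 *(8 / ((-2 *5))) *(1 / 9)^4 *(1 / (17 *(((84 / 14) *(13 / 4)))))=-56 / 21749715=-0.00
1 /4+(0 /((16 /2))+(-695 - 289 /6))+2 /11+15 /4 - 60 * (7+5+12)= -143813 /66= -2178.98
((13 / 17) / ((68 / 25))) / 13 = 25 / 1156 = 0.02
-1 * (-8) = 8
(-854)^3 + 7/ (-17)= -10588209695/ 17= -622835864.41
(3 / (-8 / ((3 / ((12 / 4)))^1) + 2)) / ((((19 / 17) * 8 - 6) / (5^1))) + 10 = 183 / 20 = 9.15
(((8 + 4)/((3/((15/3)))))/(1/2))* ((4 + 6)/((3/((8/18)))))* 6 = 3200/9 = 355.56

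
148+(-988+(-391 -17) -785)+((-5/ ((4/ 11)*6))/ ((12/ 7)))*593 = -813809/ 288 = -2825.73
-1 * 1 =-1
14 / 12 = 7 / 6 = 1.17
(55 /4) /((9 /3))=55 /12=4.58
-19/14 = -1.36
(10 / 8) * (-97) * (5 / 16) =-2425 / 64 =-37.89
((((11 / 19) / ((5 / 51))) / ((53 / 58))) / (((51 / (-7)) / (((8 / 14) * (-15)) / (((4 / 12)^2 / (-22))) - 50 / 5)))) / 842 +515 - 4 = 215883439 / 423947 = 509.22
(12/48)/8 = 1/32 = 0.03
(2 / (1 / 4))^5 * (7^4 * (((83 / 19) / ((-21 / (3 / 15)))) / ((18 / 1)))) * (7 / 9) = -3265052672 / 23085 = -141436.11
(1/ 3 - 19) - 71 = -269/ 3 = -89.67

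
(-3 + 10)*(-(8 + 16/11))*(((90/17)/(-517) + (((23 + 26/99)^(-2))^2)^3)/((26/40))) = 6820118014962351917232131024931160095917280/6541291563180037549549517198985201917607791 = 1.04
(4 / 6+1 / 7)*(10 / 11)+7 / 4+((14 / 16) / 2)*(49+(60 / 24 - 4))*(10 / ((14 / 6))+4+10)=353417 / 924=382.49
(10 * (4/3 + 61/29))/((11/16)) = 47840/957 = 49.99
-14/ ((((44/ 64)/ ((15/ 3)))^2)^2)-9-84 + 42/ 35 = -2873920219/ 73205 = -39258.52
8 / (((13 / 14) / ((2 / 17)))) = 224 / 221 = 1.01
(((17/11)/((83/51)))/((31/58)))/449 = 50286/12708047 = 0.00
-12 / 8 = -3 / 2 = -1.50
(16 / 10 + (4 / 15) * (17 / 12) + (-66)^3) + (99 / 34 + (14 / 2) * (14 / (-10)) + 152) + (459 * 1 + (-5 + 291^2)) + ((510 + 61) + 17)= -308487643 / 1530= -201625.91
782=782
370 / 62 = 185 / 31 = 5.97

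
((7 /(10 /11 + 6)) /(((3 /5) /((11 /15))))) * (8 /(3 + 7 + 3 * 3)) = 1694 /3249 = 0.52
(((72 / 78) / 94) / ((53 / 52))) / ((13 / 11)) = 264 / 32383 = 0.01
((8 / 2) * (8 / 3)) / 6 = 16 / 9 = 1.78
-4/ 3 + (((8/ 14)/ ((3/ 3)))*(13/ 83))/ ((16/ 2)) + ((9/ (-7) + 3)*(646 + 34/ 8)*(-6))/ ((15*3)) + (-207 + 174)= -3188831/ 17430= -182.95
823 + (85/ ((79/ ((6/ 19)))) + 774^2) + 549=901272958/ 1501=600448.34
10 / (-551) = -10 / 551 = -0.02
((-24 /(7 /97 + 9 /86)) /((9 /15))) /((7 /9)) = -600624 /2065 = -290.86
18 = 18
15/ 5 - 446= -443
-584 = -584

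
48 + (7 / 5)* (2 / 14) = 241 / 5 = 48.20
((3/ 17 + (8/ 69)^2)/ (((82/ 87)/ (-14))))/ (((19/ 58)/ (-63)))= 542.50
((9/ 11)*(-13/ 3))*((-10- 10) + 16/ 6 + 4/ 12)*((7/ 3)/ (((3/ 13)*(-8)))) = -20111/ 264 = -76.18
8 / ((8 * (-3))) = -1 / 3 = -0.33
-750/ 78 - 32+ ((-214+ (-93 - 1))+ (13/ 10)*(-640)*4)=-47809/ 13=-3677.62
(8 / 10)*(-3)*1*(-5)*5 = 60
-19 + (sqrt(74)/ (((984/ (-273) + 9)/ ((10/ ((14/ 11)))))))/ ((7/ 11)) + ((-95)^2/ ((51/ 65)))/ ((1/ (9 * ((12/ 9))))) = 7865 * sqrt(74)/ 3437 + 2346177/ 17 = 138030.10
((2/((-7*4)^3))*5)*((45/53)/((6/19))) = -1425/1163456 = -0.00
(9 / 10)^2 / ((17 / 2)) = 81 / 850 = 0.10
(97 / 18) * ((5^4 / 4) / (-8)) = -60625 / 576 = -105.25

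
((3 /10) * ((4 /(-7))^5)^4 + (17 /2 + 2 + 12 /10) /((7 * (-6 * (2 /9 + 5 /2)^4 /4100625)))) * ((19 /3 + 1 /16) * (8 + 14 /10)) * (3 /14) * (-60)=89809158698969732742346983 /5585458640832840070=16079101.91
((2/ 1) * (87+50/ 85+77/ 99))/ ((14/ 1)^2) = 6760/ 7497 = 0.90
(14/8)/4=7/16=0.44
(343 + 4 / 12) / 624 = 515 / 936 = 0.55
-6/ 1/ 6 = -1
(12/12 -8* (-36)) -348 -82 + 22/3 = -401/3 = -133.67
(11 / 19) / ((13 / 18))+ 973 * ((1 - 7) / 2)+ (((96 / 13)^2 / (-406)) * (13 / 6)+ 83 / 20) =-2922557837 / 1002820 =-2914.34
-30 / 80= -3 / 8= -0.38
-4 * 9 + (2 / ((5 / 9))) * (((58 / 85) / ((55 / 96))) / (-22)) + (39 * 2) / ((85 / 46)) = 6.02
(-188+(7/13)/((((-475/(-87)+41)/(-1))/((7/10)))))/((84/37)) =-3655257491/44138640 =-82.81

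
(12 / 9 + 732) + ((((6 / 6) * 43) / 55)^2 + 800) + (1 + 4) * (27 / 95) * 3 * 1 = 265225468 / 172425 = 1538.21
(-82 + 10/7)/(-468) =47/273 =0.17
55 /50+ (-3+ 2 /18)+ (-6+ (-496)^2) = 22140739 /90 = 246008.21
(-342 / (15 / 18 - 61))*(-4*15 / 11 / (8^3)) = -405 / 6688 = -0.06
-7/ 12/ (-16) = 7/ 192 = 0.04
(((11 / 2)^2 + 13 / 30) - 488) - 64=-31279 / 60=-521.32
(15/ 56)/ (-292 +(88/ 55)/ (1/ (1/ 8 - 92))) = -15/ 24584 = -0.00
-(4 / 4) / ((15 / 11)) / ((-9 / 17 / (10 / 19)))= 374 / 513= 0.73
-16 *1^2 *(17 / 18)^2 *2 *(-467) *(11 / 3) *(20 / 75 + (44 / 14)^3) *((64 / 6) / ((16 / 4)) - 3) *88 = -168365863111424 / 3750705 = -44889124.34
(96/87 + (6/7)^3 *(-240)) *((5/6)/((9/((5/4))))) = -4663700/268569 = -17.36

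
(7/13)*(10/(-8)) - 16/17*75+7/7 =-62111/884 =-70.26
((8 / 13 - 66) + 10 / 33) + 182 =50158 / 429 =116.92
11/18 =0.61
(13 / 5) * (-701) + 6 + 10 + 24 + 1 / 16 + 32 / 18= -1282147 / 720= -1780.76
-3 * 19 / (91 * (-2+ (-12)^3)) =57 / 157430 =0.00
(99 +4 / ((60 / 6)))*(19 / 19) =497 / 5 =99.40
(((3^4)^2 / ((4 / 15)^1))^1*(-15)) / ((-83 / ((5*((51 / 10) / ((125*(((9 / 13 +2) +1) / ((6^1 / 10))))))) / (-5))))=-39149487 / 1328000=-29.48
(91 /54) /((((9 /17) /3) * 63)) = 221 /1458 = 0.15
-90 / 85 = -18 / 17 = -1.06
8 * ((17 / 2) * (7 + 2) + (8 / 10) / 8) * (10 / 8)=766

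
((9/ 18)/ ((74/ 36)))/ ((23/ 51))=0.54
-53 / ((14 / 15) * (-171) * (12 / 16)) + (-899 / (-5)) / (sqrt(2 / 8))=2154856 / 5985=360.04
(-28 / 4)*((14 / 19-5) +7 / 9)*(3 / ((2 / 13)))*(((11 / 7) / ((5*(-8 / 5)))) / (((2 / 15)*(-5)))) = 21307 / 152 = 140.18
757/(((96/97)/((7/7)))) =73429/96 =764.89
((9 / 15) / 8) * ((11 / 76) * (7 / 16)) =231 / 48640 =0.00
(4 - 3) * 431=431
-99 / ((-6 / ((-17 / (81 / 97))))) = -18139 / 54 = -335.91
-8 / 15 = -0.53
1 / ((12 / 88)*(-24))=-11 / 36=-0.31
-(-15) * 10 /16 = 75 /8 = 9.38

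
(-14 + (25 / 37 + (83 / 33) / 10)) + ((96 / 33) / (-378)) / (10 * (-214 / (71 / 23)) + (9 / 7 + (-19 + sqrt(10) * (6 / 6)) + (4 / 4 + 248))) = -75720924781742941 / 5792253239718990 + 564592 * sqrt(10) / 15654738485727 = -13.07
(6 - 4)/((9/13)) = 26/9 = 2.89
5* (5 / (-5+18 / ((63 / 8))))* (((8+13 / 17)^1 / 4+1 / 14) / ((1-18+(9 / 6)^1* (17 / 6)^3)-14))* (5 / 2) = -2423250 / 145027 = -16.71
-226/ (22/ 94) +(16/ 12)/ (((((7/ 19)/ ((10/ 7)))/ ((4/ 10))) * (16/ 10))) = -1559344/ 1617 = -964.34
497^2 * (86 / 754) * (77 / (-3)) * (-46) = 37620952754 / 1131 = 33263441.87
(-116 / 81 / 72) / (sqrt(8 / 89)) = -29 * sqrt(178) / 5832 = -0.07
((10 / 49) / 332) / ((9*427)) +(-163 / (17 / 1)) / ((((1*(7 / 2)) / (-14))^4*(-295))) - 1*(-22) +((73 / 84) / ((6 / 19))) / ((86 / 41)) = 1705843729088059 / 53926710883920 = 31.63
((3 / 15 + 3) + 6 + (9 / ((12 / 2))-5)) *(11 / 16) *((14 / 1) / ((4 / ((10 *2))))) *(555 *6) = 913460.62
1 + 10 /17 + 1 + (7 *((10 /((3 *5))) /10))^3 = 2.69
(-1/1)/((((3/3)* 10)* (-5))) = 1/50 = 0.02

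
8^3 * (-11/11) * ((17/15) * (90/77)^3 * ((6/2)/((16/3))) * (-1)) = 237945600/456533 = 521.20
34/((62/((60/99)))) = 340/1023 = 0.33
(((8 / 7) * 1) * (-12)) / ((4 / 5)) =-120 / 7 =-17.14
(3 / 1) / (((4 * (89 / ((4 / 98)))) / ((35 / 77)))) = 15 / 95942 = 0.00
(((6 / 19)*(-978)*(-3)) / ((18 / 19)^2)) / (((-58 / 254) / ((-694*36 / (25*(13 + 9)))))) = 1637780316 / 7975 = 205364.30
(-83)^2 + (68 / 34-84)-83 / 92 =626161 / 92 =6806.10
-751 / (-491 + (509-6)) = -751 / 12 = -62.58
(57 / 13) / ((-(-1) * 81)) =19 / 351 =0.05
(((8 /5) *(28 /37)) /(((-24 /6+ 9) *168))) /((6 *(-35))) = -2 /291375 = -0.00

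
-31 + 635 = 604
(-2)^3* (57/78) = -76/13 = -5.85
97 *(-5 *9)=-4365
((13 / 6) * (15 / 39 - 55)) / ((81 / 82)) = -29110 / 243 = -119.79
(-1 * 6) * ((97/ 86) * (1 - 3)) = 582/ 43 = 13.53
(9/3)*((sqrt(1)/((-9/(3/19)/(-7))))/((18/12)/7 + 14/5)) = 490/4009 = 0.12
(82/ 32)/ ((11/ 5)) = 205/ 176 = 1.16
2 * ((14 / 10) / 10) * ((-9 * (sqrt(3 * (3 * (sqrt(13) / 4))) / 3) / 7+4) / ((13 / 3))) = 84 / 325 - 27 * 13^(1 / 4) / 650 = 0.18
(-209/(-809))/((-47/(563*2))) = -235334/38023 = -6.19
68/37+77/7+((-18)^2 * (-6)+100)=-67753/37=-1831.16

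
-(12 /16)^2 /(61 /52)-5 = -1337 /244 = -5.48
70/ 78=0.90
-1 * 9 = -9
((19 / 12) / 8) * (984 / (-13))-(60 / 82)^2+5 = -919239 / 87412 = -10.52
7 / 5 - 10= -43 / 5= -8.60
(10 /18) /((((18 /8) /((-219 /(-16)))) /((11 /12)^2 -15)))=-744235 /15552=-47.85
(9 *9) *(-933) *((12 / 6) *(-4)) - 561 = 604023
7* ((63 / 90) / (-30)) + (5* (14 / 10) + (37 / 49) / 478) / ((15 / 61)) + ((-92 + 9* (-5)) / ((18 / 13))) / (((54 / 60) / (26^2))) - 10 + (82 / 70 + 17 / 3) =-7047378855323 / 94859100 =-74293.12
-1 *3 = -3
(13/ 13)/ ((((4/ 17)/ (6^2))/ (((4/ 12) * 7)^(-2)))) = 1377/ 49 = 28.10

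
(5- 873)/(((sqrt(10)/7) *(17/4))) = -12152 *sqrt(10)/85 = -452.09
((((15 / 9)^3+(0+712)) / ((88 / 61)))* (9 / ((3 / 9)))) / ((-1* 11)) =-107299 / 88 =-1219.31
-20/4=-5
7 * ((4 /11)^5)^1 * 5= 35840 /161051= 0.22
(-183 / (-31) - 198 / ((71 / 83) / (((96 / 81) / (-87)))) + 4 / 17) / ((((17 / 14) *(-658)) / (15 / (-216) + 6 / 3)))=-12613061411 / 561809070936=-0.02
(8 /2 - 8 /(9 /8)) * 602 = -1872.89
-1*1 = -1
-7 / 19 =-0.37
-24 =-24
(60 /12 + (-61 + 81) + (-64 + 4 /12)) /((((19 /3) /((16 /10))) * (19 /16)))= -14848 /1805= -8.23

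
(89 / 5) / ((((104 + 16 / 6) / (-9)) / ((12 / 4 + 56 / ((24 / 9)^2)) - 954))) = 3626127 / 2560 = 1416.46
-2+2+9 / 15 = 3 / 5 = 0.60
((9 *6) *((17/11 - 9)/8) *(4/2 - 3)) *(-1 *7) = -352.23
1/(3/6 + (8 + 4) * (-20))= -2/479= -0.00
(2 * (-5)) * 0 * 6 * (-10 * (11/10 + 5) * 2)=0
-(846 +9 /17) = -846.53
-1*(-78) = 78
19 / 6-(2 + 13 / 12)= 1 / 12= 0.08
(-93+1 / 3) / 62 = -139 / 93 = -1.49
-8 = -8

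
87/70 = 1.24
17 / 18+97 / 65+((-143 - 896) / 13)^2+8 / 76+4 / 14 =12927586669 / 2022930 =6390.53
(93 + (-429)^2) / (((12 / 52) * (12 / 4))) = 797914 / 3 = 265971.33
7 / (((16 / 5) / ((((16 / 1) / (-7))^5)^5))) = -396140812571321687967719751680 / 191581231380566414401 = -2067743325.99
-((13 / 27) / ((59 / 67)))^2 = -758641 / 2537649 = -0.30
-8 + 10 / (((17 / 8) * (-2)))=-176 / 17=-10.35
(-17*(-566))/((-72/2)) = -4811/18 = -267.28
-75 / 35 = -2.14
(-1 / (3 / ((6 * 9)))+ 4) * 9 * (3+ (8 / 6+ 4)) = -1050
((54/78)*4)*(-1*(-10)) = 360/13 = 27.69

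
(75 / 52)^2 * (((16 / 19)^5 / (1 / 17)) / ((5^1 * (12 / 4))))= 417792000 / 418460731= 1.00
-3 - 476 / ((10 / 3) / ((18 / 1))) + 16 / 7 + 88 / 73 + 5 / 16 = -105045097 / 40880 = -2569.60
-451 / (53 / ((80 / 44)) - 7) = -9020 / 443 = -20.36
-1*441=-441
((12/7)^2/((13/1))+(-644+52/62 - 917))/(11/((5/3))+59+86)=-154020205/14968226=-10.29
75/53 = 1.42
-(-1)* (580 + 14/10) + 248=4147/5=829.40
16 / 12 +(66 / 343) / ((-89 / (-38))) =129632 / 91581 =1.42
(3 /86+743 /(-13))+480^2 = 257523341 /1118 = 230342.88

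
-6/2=-3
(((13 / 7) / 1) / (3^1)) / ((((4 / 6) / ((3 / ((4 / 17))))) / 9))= 5967 / 56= 106.55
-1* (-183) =183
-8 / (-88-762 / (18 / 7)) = 0.02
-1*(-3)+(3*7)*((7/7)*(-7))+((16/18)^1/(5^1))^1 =-6472/45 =-143.82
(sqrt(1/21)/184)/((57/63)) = sqrt(21)/3496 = 0.00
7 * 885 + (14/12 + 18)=37285/6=6214.17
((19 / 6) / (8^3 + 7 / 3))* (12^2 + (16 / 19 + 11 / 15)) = 41489 / 46290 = 0.90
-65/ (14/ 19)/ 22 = -1235/ 308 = -4.01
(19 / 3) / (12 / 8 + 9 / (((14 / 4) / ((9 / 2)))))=266 / 549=0.48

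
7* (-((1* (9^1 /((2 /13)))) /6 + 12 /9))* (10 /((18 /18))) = -4655 /6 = -775.83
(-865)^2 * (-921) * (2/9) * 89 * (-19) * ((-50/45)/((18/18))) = -7768625636500/27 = -287726875425.93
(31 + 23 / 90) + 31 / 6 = 1639 / 45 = 36.42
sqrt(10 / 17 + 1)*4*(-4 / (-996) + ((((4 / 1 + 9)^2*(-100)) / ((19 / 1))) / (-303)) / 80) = 77811*sqrt(51) / 2707709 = 0.21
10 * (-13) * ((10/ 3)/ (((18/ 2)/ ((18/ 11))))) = -2600/ 33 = -78.79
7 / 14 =1 / 2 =0.50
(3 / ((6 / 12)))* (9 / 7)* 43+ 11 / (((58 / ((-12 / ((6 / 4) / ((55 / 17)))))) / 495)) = -2098.10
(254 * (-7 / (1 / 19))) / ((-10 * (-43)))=-16891 / 215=-78.56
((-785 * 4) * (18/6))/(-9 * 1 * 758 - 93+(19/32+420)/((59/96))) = 46315/30634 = 1.51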